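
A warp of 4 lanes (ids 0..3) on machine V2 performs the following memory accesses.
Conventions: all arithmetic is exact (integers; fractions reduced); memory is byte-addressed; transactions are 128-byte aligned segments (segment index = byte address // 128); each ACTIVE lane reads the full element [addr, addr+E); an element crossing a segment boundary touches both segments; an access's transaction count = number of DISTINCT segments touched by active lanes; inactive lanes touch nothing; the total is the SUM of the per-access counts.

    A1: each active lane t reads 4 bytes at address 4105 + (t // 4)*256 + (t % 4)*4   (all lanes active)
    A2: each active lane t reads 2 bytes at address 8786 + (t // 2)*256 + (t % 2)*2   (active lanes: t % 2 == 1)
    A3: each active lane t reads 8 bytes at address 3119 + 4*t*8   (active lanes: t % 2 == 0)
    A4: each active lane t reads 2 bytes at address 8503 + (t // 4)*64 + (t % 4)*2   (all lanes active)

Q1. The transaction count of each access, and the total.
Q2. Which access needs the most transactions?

A1: 1 transaction
A2: 2 transactions
A3: 1 transaction
A4: 1 transaction

Answer: 1,2,1,1; total 5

Answer: A2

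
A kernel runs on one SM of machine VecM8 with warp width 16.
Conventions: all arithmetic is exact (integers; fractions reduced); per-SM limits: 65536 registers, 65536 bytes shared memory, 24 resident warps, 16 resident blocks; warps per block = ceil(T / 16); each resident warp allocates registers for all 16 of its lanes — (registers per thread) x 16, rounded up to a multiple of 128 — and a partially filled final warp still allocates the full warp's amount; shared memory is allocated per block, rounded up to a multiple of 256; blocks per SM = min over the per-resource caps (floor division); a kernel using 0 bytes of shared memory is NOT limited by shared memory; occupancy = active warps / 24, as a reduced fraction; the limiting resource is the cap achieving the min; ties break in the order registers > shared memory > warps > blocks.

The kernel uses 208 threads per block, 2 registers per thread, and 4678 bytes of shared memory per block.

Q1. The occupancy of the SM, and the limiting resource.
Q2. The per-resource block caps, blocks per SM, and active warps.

Answer: occupancy 13/24, limited by warps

registers: 39 blocks
shared memory: 13 blocks
warps: 1 block
blocks: 16 blocks

Answer: 1 block, 13 active warps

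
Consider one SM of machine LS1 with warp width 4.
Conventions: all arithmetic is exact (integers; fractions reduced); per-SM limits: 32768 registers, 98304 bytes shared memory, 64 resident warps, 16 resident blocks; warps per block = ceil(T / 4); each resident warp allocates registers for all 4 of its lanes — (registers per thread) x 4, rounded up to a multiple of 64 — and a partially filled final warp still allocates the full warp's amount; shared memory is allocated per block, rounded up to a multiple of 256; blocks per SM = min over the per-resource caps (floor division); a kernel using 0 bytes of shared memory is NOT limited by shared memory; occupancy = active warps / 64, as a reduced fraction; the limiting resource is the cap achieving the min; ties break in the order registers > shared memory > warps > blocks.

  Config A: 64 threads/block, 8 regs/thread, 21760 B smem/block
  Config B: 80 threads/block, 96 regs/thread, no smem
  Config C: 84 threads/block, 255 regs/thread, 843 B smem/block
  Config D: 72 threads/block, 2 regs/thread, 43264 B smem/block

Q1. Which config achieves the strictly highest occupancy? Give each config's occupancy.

occupancies: A 1, B 15/16, C 21/64, D 9/16

Answer: A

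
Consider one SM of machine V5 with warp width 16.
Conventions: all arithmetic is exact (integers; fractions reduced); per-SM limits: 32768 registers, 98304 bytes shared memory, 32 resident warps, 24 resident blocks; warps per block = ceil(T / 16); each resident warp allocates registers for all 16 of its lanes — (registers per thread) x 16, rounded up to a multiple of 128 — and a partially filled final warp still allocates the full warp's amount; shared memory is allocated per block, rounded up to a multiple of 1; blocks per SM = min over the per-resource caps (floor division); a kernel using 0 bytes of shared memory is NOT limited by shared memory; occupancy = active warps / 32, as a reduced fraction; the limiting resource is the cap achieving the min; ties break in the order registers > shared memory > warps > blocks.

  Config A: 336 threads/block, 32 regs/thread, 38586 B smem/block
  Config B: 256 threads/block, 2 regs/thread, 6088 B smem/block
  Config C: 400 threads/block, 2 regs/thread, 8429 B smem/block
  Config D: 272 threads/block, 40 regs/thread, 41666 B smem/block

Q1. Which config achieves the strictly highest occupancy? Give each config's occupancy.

occupancies: A 21/32, B 1, C 25/32, D 17/32

Answer: B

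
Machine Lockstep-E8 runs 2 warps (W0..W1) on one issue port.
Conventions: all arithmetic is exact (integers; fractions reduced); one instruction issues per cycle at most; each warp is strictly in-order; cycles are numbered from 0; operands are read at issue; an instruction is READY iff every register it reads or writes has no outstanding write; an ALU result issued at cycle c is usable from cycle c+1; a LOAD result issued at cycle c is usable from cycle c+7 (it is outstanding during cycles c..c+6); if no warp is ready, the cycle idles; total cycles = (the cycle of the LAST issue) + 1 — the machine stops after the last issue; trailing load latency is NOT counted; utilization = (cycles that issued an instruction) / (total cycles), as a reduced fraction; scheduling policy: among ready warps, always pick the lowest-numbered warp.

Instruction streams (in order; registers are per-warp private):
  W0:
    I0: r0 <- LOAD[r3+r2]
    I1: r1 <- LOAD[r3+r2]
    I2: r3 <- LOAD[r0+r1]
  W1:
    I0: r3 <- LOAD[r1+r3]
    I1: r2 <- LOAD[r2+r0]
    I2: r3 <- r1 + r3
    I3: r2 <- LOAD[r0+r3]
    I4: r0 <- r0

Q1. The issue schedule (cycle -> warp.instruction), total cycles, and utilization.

cycle 0: W0.I0
cycle 1: W0.I1
cycle 2: W1.I0
cycle 3: W1.I1
cycle 4: idle
cycle 5: idle
cycle 6: idle
cycle 7: idle
cycle 8: W0.I2
cycle 9: W1.I2
cycle 10: W1.I3
cycle 11: W1.I4

Answer: 12 cycles, utilization 2/3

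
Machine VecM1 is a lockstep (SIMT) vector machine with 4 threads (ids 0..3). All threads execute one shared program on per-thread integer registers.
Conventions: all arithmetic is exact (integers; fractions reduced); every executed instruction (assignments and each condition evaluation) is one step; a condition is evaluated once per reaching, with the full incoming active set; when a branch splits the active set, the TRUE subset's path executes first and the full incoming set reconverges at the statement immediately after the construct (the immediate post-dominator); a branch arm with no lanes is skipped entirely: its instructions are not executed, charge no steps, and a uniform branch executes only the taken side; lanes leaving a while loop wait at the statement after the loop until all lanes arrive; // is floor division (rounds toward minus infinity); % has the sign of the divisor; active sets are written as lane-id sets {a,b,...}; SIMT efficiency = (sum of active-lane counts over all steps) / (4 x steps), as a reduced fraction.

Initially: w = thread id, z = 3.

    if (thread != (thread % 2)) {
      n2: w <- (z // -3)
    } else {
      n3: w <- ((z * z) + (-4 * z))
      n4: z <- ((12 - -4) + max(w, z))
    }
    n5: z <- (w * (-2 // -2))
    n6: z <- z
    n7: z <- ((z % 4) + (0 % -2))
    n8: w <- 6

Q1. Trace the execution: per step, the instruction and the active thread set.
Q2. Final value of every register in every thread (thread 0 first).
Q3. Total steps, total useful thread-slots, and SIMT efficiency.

step 0: eval (thread != (thread % 2)) {0,1,2,3}
step 1: w <- (z // -3)               {2,3}
step 2: w <- ((z * z) + (-4 * z))    {0,1}
step 3: z <- ((12 - -4) + max(w, z)) {0,1}
step 4: z <- (w * (-2 // -2))        {0,1,2,3}
step 5: z <- z                       {0,1,2,3}
step 6: z <- ((z % 4) + (0 % -2))    {0,1,2,3}
step 7: w <- 6                       {0,1,2,3}

Answer: 8 steps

w: 6,6,6,6
z: 1,1,3,3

steps = 8; useful = 26; efficiency = 26/32 = 13/16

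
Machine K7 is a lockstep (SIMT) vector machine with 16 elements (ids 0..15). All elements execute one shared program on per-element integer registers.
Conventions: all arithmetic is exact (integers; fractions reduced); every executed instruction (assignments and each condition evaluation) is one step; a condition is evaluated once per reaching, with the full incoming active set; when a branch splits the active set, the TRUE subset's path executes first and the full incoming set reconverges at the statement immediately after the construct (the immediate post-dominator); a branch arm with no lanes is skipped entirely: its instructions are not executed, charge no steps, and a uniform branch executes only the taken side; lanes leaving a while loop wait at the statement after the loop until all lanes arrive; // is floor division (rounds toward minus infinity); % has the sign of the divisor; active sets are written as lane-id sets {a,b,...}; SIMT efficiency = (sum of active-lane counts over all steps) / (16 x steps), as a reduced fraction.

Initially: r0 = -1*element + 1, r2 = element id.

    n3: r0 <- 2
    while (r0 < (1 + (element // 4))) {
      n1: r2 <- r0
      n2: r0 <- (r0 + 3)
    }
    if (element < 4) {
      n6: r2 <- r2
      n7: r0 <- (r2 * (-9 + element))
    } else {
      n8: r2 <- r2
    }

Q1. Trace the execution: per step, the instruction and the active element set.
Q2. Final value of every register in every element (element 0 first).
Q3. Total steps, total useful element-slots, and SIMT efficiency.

step 0: r0 <- 2                      {0,1,2,3,4,5,6,7,8,9,10,11,12,13,14,15}
step 1: eval (r0 < (1 + (element // 4))) {0,1,2,3,4,5,6,7,8,9,10,11,12,13,14,15}
step 2: r2 <- r0                     {8,9,10,11,12,13,14,15}
step 3: r0 <- (r0 + 3)               {8,9,10,11,12,13,14,15}
step 4: eval (r0 < (1 + (element // 4))) {8,9,10,11,12,13,14,15}
step 5: eval (element < 4)           {0,1,2,3,4,5,6,7,8,9,10,11,12,13,14,15}
step 6: r2 <- r2                     {0,1,2,3}
step 7: r0 <- (r2 * (-9 + element))  {0,1,2,3}
step 8: r2 <- r2                     {4,5,6,7,8,9,10,11,12,13,14,15}

Answer: 9 steps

r0: 0,-8,-14,-18,2,2,2,2,5,5,5,5,5,5,5,5
r2: 0,1,2,3,4,5,6,7,2,2,2,2,2,2,2,2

steps = 9; useful = 92; efficiency = 92/144 = 23/36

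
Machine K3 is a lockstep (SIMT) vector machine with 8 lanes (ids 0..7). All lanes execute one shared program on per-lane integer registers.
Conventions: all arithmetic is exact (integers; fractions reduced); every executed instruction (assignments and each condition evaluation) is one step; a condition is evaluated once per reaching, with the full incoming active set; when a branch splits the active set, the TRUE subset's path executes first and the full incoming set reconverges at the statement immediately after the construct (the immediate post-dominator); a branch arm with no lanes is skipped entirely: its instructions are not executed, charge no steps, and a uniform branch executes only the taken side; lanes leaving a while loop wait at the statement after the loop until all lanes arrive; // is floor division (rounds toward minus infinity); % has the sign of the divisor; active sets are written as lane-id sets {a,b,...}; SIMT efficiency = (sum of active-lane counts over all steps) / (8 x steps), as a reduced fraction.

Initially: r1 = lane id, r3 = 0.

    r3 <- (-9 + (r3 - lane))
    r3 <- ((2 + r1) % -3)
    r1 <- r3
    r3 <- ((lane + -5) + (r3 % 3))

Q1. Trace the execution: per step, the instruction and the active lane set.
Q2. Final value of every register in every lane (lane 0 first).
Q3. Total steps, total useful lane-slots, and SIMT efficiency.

step 0: r3 <- (-9 + (r3 - lane))     {0,1,2,3,4,5,6,7}
step 1: r3 <- ((2 + r1) % -3)        {0,1,2,3,4,5,6,7}
step 2: r1 <- r3                     {0,1,2,3,4,5,6,7}
step 3: r3 <- ((lane + -5) + (r3 % 3)) {0,1,2,3,4,5,6,7}

Answer: 4 steps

r1: -1,0,-2,-1,0,-2,-1,0
r3: -3,-4,-2,0,-1,1,3,2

steps = 4; useful = 32; efficiency = 32/32 = 1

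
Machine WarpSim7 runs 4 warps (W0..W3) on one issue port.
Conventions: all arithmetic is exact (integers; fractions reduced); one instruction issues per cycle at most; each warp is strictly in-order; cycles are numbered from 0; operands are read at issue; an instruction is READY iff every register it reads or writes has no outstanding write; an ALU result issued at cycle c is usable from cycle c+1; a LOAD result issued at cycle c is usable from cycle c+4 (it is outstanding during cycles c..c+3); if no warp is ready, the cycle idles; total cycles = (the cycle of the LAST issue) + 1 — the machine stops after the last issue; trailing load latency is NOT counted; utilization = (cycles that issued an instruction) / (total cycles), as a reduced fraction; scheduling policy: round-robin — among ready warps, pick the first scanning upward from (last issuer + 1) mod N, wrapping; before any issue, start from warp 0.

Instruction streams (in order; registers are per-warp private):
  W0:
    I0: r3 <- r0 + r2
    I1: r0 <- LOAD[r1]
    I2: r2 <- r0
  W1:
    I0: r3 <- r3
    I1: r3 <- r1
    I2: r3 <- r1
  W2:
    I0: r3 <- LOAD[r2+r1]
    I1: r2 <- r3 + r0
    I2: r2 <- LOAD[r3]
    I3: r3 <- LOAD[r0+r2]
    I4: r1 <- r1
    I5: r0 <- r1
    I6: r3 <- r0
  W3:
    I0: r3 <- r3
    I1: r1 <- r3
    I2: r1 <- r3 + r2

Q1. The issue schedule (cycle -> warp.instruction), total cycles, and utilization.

cycle 0: W0.I0
cycle 1: W1.I0
cycle 2: W2.I0
cycle 3: W3.I0
cycle 4: W0.I1
cycle 5: W1.I1
cycle 6: W2.I1
cycle 7: W3.I1
cycle 8: W0.I2
cycle 9: W1.I2
cycle 10: W2.I2
cycle 11: W3.I2
cycle 12: idle
cycle 13: idle
cycle 14: W2.I3
cycle 15: W2.I4
cycle 16: W2.I5
cycle 17: idle
cycle 18: W2.I6

Answer: 19 cycles, utilization 16/19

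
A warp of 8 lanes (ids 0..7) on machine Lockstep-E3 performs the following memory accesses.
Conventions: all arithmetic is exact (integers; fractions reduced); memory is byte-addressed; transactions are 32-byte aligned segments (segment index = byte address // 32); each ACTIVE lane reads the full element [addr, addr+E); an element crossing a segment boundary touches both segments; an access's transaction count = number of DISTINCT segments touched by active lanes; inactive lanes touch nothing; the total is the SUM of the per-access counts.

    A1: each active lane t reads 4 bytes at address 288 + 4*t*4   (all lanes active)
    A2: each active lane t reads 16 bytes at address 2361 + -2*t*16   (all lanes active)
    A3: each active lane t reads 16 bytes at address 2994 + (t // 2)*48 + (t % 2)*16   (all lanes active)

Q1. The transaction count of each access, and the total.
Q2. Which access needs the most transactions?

A1: 4 transactions
A2: 9 transactions
A3: 7 transactions

Answer: 4,9,7; total 20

Answer: A2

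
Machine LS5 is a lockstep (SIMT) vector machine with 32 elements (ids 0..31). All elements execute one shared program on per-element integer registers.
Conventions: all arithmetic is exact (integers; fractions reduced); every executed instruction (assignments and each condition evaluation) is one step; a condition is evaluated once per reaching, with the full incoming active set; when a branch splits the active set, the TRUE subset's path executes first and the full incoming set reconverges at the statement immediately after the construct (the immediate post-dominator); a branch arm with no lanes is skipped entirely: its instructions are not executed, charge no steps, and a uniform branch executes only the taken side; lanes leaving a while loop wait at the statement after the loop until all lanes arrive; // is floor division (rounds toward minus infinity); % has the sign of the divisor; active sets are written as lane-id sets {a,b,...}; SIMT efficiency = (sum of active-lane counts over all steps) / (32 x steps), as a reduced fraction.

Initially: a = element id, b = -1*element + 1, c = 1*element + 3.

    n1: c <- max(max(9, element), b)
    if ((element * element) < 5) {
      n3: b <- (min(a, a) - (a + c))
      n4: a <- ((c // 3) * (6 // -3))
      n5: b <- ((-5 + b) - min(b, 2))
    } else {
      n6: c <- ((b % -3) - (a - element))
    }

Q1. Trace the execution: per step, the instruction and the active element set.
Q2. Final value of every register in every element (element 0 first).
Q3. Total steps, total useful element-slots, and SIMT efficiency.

step 0: c <- max(max(9, element), b) {0,1,2,3,4,5,6,7,8,9,10,11,12,13,14,15,16,17,18,19,20,21,22,23,24,25,26,27,28,29,30,31}
step 1: eval ((element * element) < 5) {0,1,2,3,4,5,6,7,8,9,10,11,12,13,14,15,16,17,18,19,20,21,22,23,24,25,26,27,28,29,30,31}
step 2: b <- (min(a, a) - (a + c))   {0,1,2}
step 3: a <- ((c // 3) * (6 // -3))  {0,1,2}
step 4: b <- ((-5 + b) - min(b, 2))  {0,1,2}
step 5: c <- ((b % -3) - (a - element)) {3,4,5,6,7,8,9,10,11,12,13,14,15,16,17,18,19,20,21,22,23,24,25,26,27,28,29,30,31}

Answer: 6 steps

a: -6,-6,-6,3,4,5,6,7,8,9,10,11,12,13,14,15,16,17,18,19,20,21,22,23,24,25,26,27,28,29,30,31
b: -5,-5,-5,-2,-3,-4,-5,-6,-7,-8,-9,-10,-11,-12,-13,-14,-15,-16,-17,-18,-19,-20,-21,-22,-23,-24,-25,-26,-27,-28,-29,-30
c: 9,9,9,-2,0,-1,-2,0,-1,-2,0,-1,-2,0,-1,-2,0,-1,-2,0,-1,-2,0,-1,-2,0,-1,-2,0,-1,-2,0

steps = 6; useful = 102; efficiency = 102/192 = 17/32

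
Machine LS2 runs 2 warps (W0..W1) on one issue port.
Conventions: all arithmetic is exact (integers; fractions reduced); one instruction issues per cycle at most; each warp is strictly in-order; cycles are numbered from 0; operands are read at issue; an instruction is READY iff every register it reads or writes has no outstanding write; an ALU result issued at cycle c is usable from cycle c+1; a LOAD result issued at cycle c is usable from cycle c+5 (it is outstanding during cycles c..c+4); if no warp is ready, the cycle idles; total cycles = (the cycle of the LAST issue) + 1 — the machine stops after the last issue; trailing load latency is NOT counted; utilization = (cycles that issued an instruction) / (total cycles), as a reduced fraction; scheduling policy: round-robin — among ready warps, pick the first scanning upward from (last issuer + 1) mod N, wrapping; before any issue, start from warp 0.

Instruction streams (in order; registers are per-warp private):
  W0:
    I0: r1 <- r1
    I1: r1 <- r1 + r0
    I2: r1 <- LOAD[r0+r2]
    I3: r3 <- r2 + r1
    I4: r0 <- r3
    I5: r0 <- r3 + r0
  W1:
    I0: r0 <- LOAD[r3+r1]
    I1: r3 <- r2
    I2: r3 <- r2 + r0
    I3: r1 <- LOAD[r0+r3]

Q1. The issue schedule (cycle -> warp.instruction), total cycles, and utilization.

cycle 0: W0.I0
cycle 1: W1.I0
cycle 2: W0.I1
cycle 3: W1.I1
cycle 4: W0.I2
cycle 5: idle
cycle 6: W1.I2
cycle 7: W1.I3
cycle 8: idle
cycle 9: W0.I3
cycle 10: W0.I4
cycle 11: W0.I5

Answer: 12 cycles, utilization 5/6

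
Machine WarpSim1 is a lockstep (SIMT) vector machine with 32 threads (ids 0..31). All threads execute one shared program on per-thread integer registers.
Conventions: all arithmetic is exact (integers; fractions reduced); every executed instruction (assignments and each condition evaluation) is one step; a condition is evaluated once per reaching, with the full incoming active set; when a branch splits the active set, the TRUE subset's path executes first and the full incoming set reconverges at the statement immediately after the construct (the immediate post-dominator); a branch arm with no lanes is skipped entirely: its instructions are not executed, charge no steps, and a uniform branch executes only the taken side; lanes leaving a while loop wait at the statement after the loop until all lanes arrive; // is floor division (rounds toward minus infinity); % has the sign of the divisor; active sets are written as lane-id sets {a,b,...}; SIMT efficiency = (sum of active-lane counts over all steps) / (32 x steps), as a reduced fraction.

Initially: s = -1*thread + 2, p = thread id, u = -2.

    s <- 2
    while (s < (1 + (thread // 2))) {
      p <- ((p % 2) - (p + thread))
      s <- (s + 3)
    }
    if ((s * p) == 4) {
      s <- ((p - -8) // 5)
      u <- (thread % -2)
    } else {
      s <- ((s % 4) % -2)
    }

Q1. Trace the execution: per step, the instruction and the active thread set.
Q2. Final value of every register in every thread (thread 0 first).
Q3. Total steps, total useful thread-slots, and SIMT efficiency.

step 0: s <- 2                       {0,1,2,3,4,5,6,7,8,9,10,11,12,13,14,15,16,17,18,19,20,21,22,23,24,25,26,27,28,29,30,31}
step 1: eval (s < (1 + (thread // 2))) {0,1,2,3,4,5,6,7,8,9,10,11,12,13,14,15,16,17,18,19,20,21,22,23,24,25,26,27,28,29,30,31}
step 2: p <- ((p % 2) - (p + thread)) {4,5,6,7,8,9,10,11,12,13,14,15,16,17,18,19,20,21,22,23,24,25,26,27,28,29,30,31}
step 3: s <- (s + 3)                 {4,5,6,7,8,9,10,11,12,13,14,15,16,17,18,19,20,21,22,23,24,25,26,27,28,29,30,31}
step 4: eval (s < (1 + (thread // 2))) {4,5,6,7,8,9,10,11,12,13,14,15,16,17,18,19,20,21,22,23,24,25,26,27,28,29,30,31}
step 5: p <- ((p % 2) - (p + thread)) {10,11,12,13,14,15,16,17,18,19,20,21,22,23,24,25,26,27,28,29,30,31}
step 6: s <- (s + 3)                 {10,11,12,13,14,15,16,17,18,19,20,21,22,23,24,25,26,27,28,29,30,31}
step 7: eval (s < (1 + (thread // 2))) {10,11,12,13,14,15,16,17,18,19,20,21,22,23,24,25,26,27,28,29,30,31}
step 8: p <- ((p % 2) - (p + thread)) {16,17,18,19,20,21,22,23,24,25,26,27,28,29,30,31}
step 9: s <- (s + 3)                 {16,17,18,19,20,21,22,23,24,25,26,27,28,29,30,31}
step 10: eval (s < (1 + (thread // 2))) {16,17,18,19,20,21,22,23,24,25,26,27,28,29,30,31}
step 11: p <- ((p % 2) - (p + thread)) {22,23,24,25,26,27,28,29,30,31}
step 12: s <- (s + 3)                 {22,23,24,25,26,27,28,29,30,31}
step 13: eval (s < (1 + (thread // 2))) {22,23,24,25,26,27,28,29,30,31}
step 14: p <- ((p % 2) - (p + thread)) {28,29,30,31}
step 15: s <- (s + 3)                 {28,29,30,31}
step 16: eval (s < (1 + (thread // 2))) {28,29,30,31}
step 17: eval ((s * p) == 4)          {0,1,2,3,4,5,6,7,8,9,10,11,12,13,14,15,16,17,18,19,20,21,22,23,24,25,26,27,28,29,30,31}
step 18: s <- ((p - -8) // 5)         {2}
step 19: u <- (thread % -2)           {2}
step 20: s <- ((s % 4) % -2)          {0,1,3,4,5,6,7,8,9,10,11,12,13,14,15,16,17,18,19,20,21,22,23,24,25,26,27,28,29,30,31}

Answer: 21 steps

s: 0,0,2,0,-1,-1,-1,-1,-1,-1,0,0,0,0,0,0,-1,-1,-1,-1,-1,-1,0,0,0,0,0,0,-1,-1,-1,-1
p: 0,1,2,3,-8,-9,-12,-13,-16,-17,10,11,12,13,14,15,-32,-33,-36,-37,-40,-41,22,23,24,25,26,27,-56,-57,-60,-61
u: -2,-2,0,-2,-2,-2,-2,-2,-2,-2,-2,-2,-2,-2,-2,-2,-2,-2,-2,-2,-2,-2,-2,-2,-2,-2,-2,-2,-2,-2,-2,-2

steps = 21; useful = 369; efficiency = 369/672 = 123/224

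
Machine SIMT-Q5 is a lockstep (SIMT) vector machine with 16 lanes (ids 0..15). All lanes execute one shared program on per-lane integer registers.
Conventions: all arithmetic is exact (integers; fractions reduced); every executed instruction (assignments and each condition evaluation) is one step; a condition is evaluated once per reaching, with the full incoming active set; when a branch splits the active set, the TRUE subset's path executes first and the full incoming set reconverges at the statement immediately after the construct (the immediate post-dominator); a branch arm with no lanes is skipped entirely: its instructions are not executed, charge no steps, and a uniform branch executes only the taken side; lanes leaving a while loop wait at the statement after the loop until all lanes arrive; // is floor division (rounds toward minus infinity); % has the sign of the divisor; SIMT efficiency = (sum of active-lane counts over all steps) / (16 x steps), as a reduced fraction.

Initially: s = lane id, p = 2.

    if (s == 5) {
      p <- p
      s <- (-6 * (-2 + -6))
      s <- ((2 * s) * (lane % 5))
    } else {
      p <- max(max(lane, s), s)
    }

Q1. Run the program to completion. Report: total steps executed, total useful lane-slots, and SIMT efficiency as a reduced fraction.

Answer: 5 steps, 34 useful, 17/40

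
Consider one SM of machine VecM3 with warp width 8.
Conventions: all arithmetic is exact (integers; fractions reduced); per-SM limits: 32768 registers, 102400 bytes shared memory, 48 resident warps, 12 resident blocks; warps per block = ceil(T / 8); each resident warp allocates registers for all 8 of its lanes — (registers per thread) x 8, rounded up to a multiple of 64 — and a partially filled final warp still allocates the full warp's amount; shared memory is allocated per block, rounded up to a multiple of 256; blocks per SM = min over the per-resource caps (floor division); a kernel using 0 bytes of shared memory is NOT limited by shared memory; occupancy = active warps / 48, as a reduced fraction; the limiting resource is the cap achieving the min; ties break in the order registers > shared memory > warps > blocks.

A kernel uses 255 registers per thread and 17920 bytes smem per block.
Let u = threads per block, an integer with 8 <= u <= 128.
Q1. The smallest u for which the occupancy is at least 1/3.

Answer: u = 25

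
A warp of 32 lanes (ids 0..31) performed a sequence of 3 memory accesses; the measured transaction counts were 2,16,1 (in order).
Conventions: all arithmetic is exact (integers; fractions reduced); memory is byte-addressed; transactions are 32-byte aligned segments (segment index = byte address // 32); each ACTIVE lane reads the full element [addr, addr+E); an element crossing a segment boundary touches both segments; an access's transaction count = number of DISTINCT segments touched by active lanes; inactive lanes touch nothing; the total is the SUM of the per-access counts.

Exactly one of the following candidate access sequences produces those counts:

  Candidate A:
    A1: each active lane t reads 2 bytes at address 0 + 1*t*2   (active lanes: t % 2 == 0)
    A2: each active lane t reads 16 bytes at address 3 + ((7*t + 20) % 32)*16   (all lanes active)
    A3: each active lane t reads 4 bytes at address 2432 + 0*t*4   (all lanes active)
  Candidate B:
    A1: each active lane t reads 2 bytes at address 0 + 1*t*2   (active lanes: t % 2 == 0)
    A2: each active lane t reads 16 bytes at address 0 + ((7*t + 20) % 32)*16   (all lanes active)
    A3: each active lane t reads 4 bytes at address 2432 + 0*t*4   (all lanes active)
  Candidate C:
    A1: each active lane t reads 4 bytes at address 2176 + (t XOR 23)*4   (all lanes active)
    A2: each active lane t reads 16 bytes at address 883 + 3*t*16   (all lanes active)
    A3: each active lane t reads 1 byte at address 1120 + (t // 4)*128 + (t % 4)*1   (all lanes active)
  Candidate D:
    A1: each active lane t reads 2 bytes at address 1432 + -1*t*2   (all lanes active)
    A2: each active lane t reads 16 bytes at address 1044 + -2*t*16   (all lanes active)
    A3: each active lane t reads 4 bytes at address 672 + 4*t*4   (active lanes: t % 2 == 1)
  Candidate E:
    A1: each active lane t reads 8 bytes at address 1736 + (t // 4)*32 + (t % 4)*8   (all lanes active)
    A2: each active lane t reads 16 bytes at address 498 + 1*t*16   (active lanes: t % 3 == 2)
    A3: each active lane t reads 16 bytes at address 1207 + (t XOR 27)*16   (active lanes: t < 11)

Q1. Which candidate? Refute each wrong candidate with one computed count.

A: A2 gives 17 transactions, not 16
C: A1 gives 4 transactions, not 2
D: A1 gives 3 transactions, not 2
E: A1 gives 9 transactions, not 2
B: all counts match (2,16,1)

Answer: B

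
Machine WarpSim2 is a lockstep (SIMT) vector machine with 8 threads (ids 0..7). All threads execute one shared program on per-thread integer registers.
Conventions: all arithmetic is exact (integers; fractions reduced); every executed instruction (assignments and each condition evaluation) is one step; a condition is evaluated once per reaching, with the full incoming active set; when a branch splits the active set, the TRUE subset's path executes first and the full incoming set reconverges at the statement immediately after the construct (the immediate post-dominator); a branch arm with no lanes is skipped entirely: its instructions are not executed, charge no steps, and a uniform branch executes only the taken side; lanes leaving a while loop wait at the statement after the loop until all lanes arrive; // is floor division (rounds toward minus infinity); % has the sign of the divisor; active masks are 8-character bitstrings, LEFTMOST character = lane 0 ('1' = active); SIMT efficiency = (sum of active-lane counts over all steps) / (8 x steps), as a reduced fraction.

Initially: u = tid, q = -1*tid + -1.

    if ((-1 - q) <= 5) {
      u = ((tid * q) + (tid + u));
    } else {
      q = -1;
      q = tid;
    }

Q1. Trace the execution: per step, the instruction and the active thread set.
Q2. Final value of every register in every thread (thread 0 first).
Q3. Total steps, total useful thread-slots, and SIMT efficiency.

step 0: eval ((-1 - q) <= 5)         11111111
step 1: u <- ((tid * q) + (tid + u)) 11111100
step 2: q <- -1                      00000011
step 3: q <- tid                     00000011

Answer: 4 steps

u: 0,0,-2,-6,-12,-20,6,7
q: -1,-2,-3,-4,-5,-6,6,7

steps = 4; useful = 18; efficiency = 18/32 = 9/16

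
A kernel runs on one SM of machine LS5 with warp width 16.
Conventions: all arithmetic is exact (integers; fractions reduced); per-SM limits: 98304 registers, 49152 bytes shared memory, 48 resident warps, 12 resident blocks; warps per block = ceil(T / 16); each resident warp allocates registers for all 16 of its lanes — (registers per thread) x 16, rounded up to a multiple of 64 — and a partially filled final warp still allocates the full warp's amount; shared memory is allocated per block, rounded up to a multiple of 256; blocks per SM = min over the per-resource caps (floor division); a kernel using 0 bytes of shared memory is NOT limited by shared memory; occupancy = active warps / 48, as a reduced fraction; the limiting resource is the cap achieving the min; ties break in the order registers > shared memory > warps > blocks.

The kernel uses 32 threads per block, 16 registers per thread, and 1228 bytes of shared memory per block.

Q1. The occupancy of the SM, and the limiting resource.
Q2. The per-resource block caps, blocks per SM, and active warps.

Answer: occupancy 1/2, limited by blocks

registers: 192 blocks
shared memory: 38 blocks
warps: 24 blocks
blocks: 12 blocks

Answer: 12 blocks, 24 active warps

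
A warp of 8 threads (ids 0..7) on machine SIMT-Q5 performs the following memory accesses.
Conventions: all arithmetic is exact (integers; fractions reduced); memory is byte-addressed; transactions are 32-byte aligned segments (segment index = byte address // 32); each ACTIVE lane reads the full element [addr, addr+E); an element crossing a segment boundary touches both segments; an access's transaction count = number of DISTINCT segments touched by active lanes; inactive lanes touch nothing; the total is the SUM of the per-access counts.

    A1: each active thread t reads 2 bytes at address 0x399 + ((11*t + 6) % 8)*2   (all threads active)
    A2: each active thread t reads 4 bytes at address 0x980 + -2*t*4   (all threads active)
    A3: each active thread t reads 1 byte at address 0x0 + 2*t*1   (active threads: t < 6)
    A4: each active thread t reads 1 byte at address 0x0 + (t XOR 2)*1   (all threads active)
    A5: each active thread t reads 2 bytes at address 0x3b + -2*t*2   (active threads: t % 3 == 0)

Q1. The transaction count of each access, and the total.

A1: 2 transactions
A2: 3 transactions
A3: 1 transaction
A4: 1 transaction
A5: 1 transaction

Answer: 2,3,1,1,1; total 8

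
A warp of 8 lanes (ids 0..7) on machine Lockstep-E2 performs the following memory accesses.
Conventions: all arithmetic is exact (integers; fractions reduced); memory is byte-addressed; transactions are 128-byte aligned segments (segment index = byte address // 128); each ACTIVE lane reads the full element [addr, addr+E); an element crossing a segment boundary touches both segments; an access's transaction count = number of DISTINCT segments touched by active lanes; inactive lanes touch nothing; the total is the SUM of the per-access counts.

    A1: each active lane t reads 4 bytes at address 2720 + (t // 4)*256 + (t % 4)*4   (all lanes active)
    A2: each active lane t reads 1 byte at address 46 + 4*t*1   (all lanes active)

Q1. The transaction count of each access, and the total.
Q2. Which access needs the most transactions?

A1: 2 transactions
A2: 1 transaction

Answer: 2,1; total 3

Answer: A1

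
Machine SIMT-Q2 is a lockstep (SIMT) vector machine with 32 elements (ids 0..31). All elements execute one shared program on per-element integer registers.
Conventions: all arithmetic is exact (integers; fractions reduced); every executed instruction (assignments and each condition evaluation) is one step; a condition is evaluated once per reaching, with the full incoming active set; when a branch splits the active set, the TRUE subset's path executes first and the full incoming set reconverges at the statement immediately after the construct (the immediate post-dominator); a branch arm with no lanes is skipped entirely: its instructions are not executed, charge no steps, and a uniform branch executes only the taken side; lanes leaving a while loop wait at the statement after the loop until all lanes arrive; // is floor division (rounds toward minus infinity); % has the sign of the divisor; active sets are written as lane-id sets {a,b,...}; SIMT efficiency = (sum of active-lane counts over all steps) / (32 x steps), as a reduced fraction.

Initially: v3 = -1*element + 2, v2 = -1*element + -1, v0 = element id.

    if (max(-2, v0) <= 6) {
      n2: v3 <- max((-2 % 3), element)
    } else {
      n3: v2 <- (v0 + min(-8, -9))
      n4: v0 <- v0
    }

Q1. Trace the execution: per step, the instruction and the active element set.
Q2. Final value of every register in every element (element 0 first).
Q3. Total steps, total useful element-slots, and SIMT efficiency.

step 0: eval (max(-2, v0) <= 6)      {0,1,2,3,4,5,6,7,8,9,10,11,12,13,14,15,16,17,18,19,20,21,22,23,24,25,26,27,28,29,30,31}
step 1: v3 <- max((-2 % 3), element) {0,1,2,3,4,5,6}
step 2: v2 <- (v0 + min(-8, -9))     {7,8,9,10,11,12,13,14,15,16,17,18,19,20,21,22,23,24,25,26,27,28,29,30,31}
step 3: v0 <- v0                     {7,8,9,10,11,12,13,14,15,16,17,18,19,20,21,22,23,24,25,26,27,28,29,30,31}

Answer: 4 steps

v3: 1,1,2,3,4,5,6,-5,-6,-7,-8,-9,-10,-11,-12,-13,-14,-15,-16,-17,-18,-19,-20,-21,-22,-23,-24,-25,-26,-27,-28,-29
v2: -1,-2,-3,-4,-5,-6,-7,-2,-1,0,1,2,3,4,5,6,7,8,9,10,11,12,13,14,15,16,17,18,19,20,21,22
v0: 0,1,2,3,4,5,6,7,8,9,10,11,12,13,14,15,16,17,18,19,20,21,22,23,24,25,26,27,28,29,30,31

steps = 4; useful = 89; efficiency = 89/128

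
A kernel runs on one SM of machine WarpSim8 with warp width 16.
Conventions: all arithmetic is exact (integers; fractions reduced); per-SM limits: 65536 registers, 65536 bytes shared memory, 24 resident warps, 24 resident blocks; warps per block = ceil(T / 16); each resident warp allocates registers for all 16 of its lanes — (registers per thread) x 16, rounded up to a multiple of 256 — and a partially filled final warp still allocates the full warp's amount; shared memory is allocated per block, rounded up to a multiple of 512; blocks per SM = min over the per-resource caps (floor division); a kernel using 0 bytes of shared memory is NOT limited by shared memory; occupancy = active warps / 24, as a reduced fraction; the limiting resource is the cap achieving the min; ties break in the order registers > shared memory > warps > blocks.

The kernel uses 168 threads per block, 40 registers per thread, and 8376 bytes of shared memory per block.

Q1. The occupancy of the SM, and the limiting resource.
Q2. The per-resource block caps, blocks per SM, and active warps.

Answer: occupancy 11/12, limited by warps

registers: 7 blocks
shared memory: 7 blocks
warps: 2 blocks
blocks: 24 blocks

Answer: 2 blocks, 22 active warps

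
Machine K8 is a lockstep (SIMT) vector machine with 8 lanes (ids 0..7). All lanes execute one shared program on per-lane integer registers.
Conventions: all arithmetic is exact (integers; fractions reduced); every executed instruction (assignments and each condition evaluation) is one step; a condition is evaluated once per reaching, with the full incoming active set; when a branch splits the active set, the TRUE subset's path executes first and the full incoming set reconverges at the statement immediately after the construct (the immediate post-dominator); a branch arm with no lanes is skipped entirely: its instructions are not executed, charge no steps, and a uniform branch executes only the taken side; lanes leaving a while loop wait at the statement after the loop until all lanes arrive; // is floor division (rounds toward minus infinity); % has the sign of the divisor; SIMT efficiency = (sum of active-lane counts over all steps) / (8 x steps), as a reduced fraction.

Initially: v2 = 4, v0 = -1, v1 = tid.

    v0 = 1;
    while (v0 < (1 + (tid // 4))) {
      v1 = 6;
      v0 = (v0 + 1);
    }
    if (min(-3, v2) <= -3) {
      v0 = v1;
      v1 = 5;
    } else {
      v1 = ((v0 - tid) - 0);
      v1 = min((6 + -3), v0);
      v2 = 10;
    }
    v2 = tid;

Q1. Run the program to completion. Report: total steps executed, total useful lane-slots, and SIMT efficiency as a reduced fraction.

Answer: 9 steps, 60 useful, 5/6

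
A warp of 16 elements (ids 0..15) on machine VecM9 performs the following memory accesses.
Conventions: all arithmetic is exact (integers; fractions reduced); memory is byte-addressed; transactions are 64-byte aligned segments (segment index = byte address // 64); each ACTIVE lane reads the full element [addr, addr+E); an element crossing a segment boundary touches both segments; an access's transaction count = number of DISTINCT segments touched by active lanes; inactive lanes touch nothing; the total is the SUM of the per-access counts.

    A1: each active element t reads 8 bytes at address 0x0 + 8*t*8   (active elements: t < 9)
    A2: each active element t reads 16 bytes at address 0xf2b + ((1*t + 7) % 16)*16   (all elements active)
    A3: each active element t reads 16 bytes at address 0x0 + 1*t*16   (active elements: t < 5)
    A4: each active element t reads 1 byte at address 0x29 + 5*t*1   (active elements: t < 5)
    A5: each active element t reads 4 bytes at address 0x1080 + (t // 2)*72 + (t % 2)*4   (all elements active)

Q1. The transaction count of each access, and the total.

A1: 9 transactions
A2: 5 transactions
A3: 2 transactions
A4: 1 transaction
A5: 8 transactions

Answer: 9,5,2,1,8; total 25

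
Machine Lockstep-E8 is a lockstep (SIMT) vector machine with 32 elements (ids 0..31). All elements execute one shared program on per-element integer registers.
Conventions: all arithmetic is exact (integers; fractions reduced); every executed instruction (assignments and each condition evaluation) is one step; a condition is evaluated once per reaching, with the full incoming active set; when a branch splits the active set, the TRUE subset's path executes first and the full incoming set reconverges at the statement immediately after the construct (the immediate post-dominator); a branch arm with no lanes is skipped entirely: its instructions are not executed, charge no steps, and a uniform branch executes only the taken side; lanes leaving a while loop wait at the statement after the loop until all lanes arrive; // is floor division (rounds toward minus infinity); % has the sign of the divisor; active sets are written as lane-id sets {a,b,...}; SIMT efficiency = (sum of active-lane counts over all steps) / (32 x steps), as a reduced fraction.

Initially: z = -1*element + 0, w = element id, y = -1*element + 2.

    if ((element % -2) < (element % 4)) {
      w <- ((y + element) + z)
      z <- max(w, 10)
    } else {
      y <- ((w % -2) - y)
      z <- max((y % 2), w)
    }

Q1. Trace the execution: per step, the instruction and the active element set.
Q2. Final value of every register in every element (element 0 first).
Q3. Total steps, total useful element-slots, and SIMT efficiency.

step 0: eval ((element % -2) < (element % 4)) {0,1,2,3,4,5,6,7,8,9,10,11,12,13,14,15,16,17,18,19,20,21,22,23,24,25,26,27,28,29,30,31}
step 1: w <- ((y + element) + z)     {1,2,3,5,6,7,9,10,11,13,14,15,17,18,19,21,22,23,25,26,27,29,30,31}
step 2: z <- max(w, 10)              {1,2,3,5,6,7,9,10,11,13,14,15,17,18,19,21,22,23,25,26,27,29,30,31}
step 3: y <- ((w % -2) - y)          {0,4,8,12,16,20,24,28}
step 4: z <- max((y % 2), w)         {0,4,8,12,16,20,24,28}

Answer: 5 steps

z: 0,10,10,10,4,10,10,10,8,10,10,10,12,10,10,10,16,10,10,10,20,10,10,10,24,10,10,10,28,10,10,10
w: 0,1,0,-1,4,-3,-4,-5,8,-7,-8,-9,12,-11,-12,-13,16,-15,-16,-17,20,-19,-20,-21,24,-23,-24,-25,28,-27,-28,-29
y: -2,1,0,-1,2,-3,-4,-5,6,-7,-8,-9,10,-11,-12,-13,14,-15,-16,-17,18,-19,-20,-21,22,-23,-24,-25,26,-27,-28,-29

steps = 5; useful = 96; efficiency = 96/160 = 3/5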